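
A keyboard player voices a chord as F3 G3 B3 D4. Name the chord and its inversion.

Reducing to letter names: F, G, B, D. These stack in thirds as G–B–D–F — a G dominant seventh chord.
The lowest note is F, the seventh of the chord, so this is third inversion (figured bass 4/2).

G dominant seventh, third inversion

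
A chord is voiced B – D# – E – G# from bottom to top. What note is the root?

E

B, D#, E, G# are the tones of an E major seventh chord (E–G#–B–D#), making E the root.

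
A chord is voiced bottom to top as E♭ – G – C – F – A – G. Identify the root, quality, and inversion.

The pitch classes Eb, G, C, F, A arrange in thirds as F–A–C–Eb–G: an F dominant ninth chord.
Eb is the seventh of F dominant ninth; seventh in the bass means third inversion.

F dominant ninth, third inversion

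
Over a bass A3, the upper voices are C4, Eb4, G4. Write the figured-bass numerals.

The notes A, C, Eb, G stack in thirds as A–C–Eb–G — an A half-diminished seventh chord. The bass A is the root, so this is root position: figured 7.

7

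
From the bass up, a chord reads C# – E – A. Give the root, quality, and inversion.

The distinct note names are C#, E, A. Stacked in thirds they read A–C#–E, which is a major triad on A.
With the third (C#) in the bass, the chord is in first inversion (figured bass 6).

A major, first inversion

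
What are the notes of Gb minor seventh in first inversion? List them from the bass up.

Bbb, Db, Fb, Gb

Gb minor seventh is Gb–Bbb–Db–Fb. First inversion puts the third (Bbb) in the bass, with the remaining tones above: Bbb, Db, Fb, Gb.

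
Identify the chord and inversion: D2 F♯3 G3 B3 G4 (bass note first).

The pitch classes D, F#, G, B arrange in thirds as G–B–D–F#: a G major seventh chord.
With the fifth (D) in the bass, the chord is in second inversion (figured bass 4/3).

G major seventh, second inversion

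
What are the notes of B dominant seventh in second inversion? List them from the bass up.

F#, A, B, D#

The chord tones are B–D#–F#–A. With the fifth (F#) lowest for second inversion: F#, A, B, D#.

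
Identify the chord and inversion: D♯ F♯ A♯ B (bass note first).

B major seventh, first inversion

The distinct note names are D#, F#, A#, B. Stacked in thirds they read B–D#–F#–A#, which is a major seventh chord on B.
D# is the third of B major seventh; third in the bass means first inversion (figured bass 6/5).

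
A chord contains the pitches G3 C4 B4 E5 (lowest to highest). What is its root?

The distinct letter names are G, C, B, E. Arranged as a stack of thirds they read C–E–G–B, so C is the root (a C major seventh chord).

C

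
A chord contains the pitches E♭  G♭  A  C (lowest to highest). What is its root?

A

Reordering Eb, Gb, A, C into stacked thirds gives A–C–Eb–Gb; the bottom of that stack, A, is the root.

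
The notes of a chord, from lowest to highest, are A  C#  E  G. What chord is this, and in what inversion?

A dominant seventh, root position

The pitch classes A, C#, E, G arrange in thirds as A–C#–E–G: an A dominant seventh chord.
The lowest note is A, the root of the chord, so this is root position (figured bass 7).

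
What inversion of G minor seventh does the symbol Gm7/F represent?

third inversion

Gm7/F means G minor seventh with F in the bass. F is the seventh of G minor seventh (G–Bb–D–F), so this is third inversion.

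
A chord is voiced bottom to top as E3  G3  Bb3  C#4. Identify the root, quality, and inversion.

C# diminished seventh, first inversion

The distinct note names are E, G, Bb, C#. Stacked in thirds they read C#–E–G–Bb, which is a diminished seventh chord on C#.
E is the third of C# diminished seventh; third in the bass means first inversion (figured bass 6/5).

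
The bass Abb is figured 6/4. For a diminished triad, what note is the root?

The figures 6/4 mean the fifth of the chord is in the bass. If Abb is the fifth of a diminished triad, the root is Db (chord tones Db–Fb–Abb).

Db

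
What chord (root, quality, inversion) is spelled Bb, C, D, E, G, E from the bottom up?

C dominant ninth, third inversion

The pitch classes Bb, C, D, E, G arrange in thirds as C–E–G–Bb–D: a C dominant ninth chord.
With the seventh (Bb) in the bass, the chord is in third inversion.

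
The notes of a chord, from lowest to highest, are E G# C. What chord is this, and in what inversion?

Reducing to letter names: E, G#, C. These stack in thirds as C–E–G# — a C augmented triad.
The lowest note is E, the third of the chord, so this is first inversion (figured bass 6).

C augmented, first inversion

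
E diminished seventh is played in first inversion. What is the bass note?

G

The third of E diminished seventh (E–G–Bb–Db) is G; that is the bass in first inversion.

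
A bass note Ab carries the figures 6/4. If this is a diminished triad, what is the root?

D

The figures 6/4 mean the fifth of the chord is in the bass. If Ab is the fifth of a diminished triad, the root is D (chord tones D–F–Ab).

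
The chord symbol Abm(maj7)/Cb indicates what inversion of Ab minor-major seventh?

Abm(maj7)/Cb means Ab minor-major seventh with Cb in the bass. Cb is the third of Ab minor-major seventh (Ab–Cb–Eb–G), so this is first inversion.

first inversion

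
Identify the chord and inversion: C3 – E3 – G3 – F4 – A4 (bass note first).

The pitch classes C, E, G, F, A arrange in thirds as F–A–C–E–G: an F major ninth chord.
With the fifth (C) in the bass, the chord is in second inversion.

F major ninth, second inversion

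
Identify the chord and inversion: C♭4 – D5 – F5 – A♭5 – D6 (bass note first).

Reducing to letter names: Cb, D, F, Ab. These stack in thirds as D–F–Ab–Cb — a D diminished seventh chord.
With the seventh (Cb) in the bass, the chord is in third inversion (figured bass 4/2).

D diminished seventh, third inversion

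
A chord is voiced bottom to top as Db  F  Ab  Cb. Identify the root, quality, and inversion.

Reducing to letter names: Db, F, Ab, Cb. These stack in thirds as Db–F–Ab–Cb — a Db dominant seventh chord.
The lowest note is Db, the root of the chord, so this is root position (figured bass 7).

Db dominant seventh, root position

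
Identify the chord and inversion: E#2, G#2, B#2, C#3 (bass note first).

C# major seventh, first inversion

The distinct note names are E#, G#, B#, C#. Stacked in thirds they read C#–E#–G#–B#, which is a major seventh chord on C#.
E# is the third of C# major seventh; third in the bass means first inversion (figured bass 6/5).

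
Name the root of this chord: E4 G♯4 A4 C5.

A

Reordering E, G#, A, C into stacked thirds gives A–C–E–G#; the bottom of that stack, A, is the root.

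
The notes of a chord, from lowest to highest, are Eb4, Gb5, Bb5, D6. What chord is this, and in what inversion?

Eb minor-major seventh, root position

Reducing to letter names: Eb, Gb, Bb, D. These stack in thirds as Eb–Gb–Bb–D — an Eb minor-major seventh chord.
With the root (Eb) in the bass, the chord is in root position (figured bass 7).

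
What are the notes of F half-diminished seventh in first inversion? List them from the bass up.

Ab, Cb, Eb, F

The chord tones are F–Ab–Cb–Eb. With the third (Ab) lowest for first inversion: Ab, Cb, Eb, F.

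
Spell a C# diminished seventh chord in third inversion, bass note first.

The chord tones are C#–E–G–Bb. With the seventh (Bb) lowest for third inversion: Bb, C#, E, G.

Bb, C#, E, G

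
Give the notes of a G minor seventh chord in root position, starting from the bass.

G minor seventh is G–Bb–D–F. Root position puts the root (G) in the bass, with the remaining tones above: G, Bb, D, F.

G, Bb, D, F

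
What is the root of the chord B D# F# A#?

The distinct letter names are B, D#, F#, A#. Arranged as a stack of thirds they read B–D#–F#–A#, so B is the root (a B major seventh chord).

B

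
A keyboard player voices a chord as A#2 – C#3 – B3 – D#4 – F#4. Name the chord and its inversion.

B major ninth, third inversion

The distinct note names are A#, C#, B, D#, F#. Stacked in thirds they read B–D#–F#–A#–C#, which is a major ninth chord on B.
A# is the seventh of B major ninth; seventh in the bass means third inversion.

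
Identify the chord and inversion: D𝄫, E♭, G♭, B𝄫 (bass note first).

The pitch classes Dbb, Eb, Gb, Bbb arrange in thirds as Eb–Gb–Bbb–Dbb: an Eb diminished seventh chord.
With the seventh (Dbb) in the bass, the chord is in third inversion (figured bass 4/2).

Eb diminished seventh, third inversion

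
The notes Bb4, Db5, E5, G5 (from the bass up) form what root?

Reordering Bb, Db, E, G into stacked thirds gives E–G–Bb–Db; the bottom of that stack, E, is the root.

E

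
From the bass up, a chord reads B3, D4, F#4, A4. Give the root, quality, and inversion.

B minor seventh, root position

The pitch classes B, D, F#, A arrange in thirds as B–D–F#–A: a B minor seventh chord.
The lowest note is B, the root of the chord, so this is root position (figured bass 7).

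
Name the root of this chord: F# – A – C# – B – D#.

B

The distinct letter names are F#, A, C#, B, D#. Arranged as a stack of thirds they read B–D#–F#–A–C#, so B is the root (a B dominant ninth chord).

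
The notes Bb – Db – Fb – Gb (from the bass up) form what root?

Reordering Bb, Db, Fb, Gb into stacked thirds gives Gb–Bb–Db–Fb; the bottom of that stack, Gb, is the root.

Gb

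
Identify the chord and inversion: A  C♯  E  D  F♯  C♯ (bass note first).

D major ninth, second inversion

The pitch classes A, C#, E, D, F# arrange in thirds as D–F#–A–C#–E: a D major ninth chord.
A is the fifth of D major ninth; fifth in the bass means second inversion.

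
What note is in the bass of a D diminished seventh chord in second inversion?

D diminished seventh is D–F–Ab–Cb. Second inversion places the fifth in the bass: Ab.

Ab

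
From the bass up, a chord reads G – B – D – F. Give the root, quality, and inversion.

Reducing to letter names: G, B, D, F. These stack in thirds as G–B–D–F — a G dominant seventh chord.
The lowest note is G, the root of the chord, so this is root position (figured bass 7).

G dominant seventh, root position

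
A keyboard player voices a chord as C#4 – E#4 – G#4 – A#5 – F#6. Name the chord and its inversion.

F# major ninth, second inversion

The pitch classes C#, E#, G#, A#, F# arrange in thirds as F#–A#–C#–E#–G#: an F# major ninth chord.
C# is the fifth of F# major ninth; fifth in the bass means second inversion.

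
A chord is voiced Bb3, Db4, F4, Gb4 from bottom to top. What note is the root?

Gb

The distinct letter names are Bb, Db, F, Gb. Arranged as a stack of thirds they read Gb–Bb–Db–F, so Gb is the root (a Gb major seventh chord).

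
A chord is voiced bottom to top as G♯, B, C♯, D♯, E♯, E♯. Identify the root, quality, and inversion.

Reducing to letter names: G#, B, C#, D#, E#. These stack in thirds as C#–E#–G#–B–D# — a C# dominant ninth chord.
With the fifth (G#) in the bass, the chord is in second inversion.

C# dominant ninth, second inversion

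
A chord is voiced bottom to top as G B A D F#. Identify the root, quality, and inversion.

The pitch classes G, B, A, D, F# arrange in thirds as G–B–D–F#–A: a G major ninth chord.
The lowest note is G, the root of the chord, so this is root position.

G major ninth, root position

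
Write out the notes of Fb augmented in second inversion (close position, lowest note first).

The chord tones are Fb–Ab–C. With the fifth (C) lowest for second inversion: C, Fb, Ab.

C, Fb, Ab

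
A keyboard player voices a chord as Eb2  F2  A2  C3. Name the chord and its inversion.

F dominant seventh, third inversion

The pitch classes Eb, F, A, C arrange in thirds as F–A–C–Eb: an F dominant seventh chord.
The lowest note is Eb, the seventh of the chord, so this is third inversion (figured bass 4/2).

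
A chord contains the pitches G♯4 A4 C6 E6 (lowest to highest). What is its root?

Reordering G#, A, C, E into stacked thirds gives A–C–E–G#; the bottom of that stack, A, is the root.

A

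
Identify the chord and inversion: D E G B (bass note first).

The distinct note names are D, E, G, B. Stacked in thirds they read E–G–B–D, which is a minor seventh chord on E.
With the seventh (D) in the bass, the chord is in third inversion (figured bass 4/2).

E minor seventh, third inversion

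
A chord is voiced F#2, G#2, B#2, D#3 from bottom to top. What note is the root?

G#

F#, G#, B#, D# are the tones of a G# dominant seventh chord (G#–B#–D#–F#), making G# the root.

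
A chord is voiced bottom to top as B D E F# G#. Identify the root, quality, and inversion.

E dominant ninth, second inversion

Reducing to letter names: B, D, E, F#, G#. These stack in thirds as E–G#–B–D–F# — an E dominant ninth chord.
The lowest note is B, the fifth of the chord, so this is second inversion.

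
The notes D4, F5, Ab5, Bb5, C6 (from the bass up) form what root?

Reordering D, F, Ab, Bb, C into stacked thirds gives Bb–D–F–Ab–C; the bottom of that stack, Bb, is the root.

Bb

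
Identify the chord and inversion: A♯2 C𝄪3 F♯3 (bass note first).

F# augmented, first inversion

The pitch classes A#, C##, F# arrange in thirds as F#–A#–C##: an F# augmented triad.
With the third (A#) in the bass, the chord is in first inversion (figured bass 6).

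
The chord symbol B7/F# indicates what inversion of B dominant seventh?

second inversion

B7/F# means B dominant seventh with F# in the bass. F# is the fifth of B dominant seventh (B–D#–F#–A), so this is second inversion.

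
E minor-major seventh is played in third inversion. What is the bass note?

D#

E minor-major seventh is E–G–B–D#. Third inversion places the seventh in the bass: D#.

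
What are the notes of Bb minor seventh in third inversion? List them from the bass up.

Spelling Bb minor seventh: Bb–Db–F–Ab. In third inversion the seventh is bass, giving Ab, Bb, Db, F from the bottom.

Ab, Bb, Db, F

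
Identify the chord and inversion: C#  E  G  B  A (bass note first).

The distinct note names are C#, E, G, B, A. Stacked in thirds they read A–C#–E–G–B, which is a dominant ninth chord on A.
C# is the third of A dominant ninth; third in the bass means first inversion.

A dominant ninth, first inversion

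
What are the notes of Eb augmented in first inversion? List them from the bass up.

Spelling Eb augmented: Eb–G–B. In first inversion the third is bass, giving G, B, Eb from the bottom.

G, B, Eb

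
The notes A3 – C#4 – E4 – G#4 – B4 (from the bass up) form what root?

Reordering A, C#, E, G#, B into stacked thirds gives A–C#–E–G#–B; the bottom of that stack, A, is the root.

A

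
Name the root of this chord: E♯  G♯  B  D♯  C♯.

Reordering E#, G#, B, D#, C# into stacked thirds gives C#–E#–G#–B–D#; the bottom of that stack, C#, is the root.

C#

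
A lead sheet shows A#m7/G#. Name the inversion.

third inversion

A#m7/G# means A# minor seventh with G# in the bass. G# is the seventh of A# minor seventh (A#–C#–E#–G#), so this is third inversion.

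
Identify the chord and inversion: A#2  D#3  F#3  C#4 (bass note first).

D# minor seventh, second inversion

The distinct note names are A#, D#, F#, C#. Stacked in thirds they read D#–F#–A#–C#, which is a minor seventh chord on D#.
A# is the fifth of D# minor seventh; fifth in the bass means second inversion (figured bass 4/3).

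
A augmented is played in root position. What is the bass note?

A

The root of A augmented (A–C#–E#) is A; that is the bass in root position.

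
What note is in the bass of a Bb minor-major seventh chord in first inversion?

Db

Bb minor-major seventh is Bb–Db–F–A. First inversion places the third in the bass: Db.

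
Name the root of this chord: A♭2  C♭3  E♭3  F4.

Ab, Cb, Eb, F are the tones of an F half-diminished seventh chord (F–Ab–Cb–Eb), making F the root.

F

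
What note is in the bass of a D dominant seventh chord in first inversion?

The third of D dominant seventh (D–F#–A–C) is F#; that is the bass in first inversion.

F#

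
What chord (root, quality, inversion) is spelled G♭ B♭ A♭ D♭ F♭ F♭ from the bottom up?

The distinct note names are Gb, Bb, Ab, Db, Fb. Stacked in thirds they read Gb–Bb–Db–Fb–Ab, which is a dominant ninth chord on Gb.
The lowest note is Gb, the root of the chord, so this is root position.

Gb dominant ninth, root position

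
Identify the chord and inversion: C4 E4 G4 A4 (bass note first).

Reducing to letter names: C, E, G, A. These stack in thirds as A–C–E–G — an A minor seventh chord.
With the third (C) in the bass, the chord is in first inversion (figured bass 6/5).

A minor seventh, first inversion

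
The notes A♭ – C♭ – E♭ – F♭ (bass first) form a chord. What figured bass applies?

The notes Ab, Cb, Eb, Fb stack in thirds as Fb–Ab–Cb–Eb — an Fb major seventh chord. The bass Ab is the third, so this is first inversion: figured 6/5.

6/5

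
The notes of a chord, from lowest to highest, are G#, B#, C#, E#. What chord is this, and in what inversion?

The distinct note names are G#, B#, C#, E#. Stacked in thirds they read C#–E#–G#–B#, which is a major seventh chord on C#.
The lowest note is G#, the fifth of the chord, so this is second inversion (figured bass 4/3).

C# major seventh, second inversion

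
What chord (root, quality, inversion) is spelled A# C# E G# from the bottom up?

A# half-diminished seventh, root position

Reducing to letter names: A#, C#, E, G#. These stack in thirds as A#–C#–E–G# — an A# half-diminished seventh chord.
With the root (A#) in the bass, the chord is in root position (figured bass 7).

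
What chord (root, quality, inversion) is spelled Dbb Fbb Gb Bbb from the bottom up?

Gb diminished seventh, second inversion

The pitch classes Dbb, Fbb, Gb, Bbb arrange in thirds as Gb–Bbb–Dbb–Fbb: a Gb diminished seventh chord.
With the fifth (Dbb) in the bass, the chord is in second inversion (figured bass 4/3).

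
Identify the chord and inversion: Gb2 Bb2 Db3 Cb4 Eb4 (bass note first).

Reducing to letter names: Gb, Bb, Db, Cb, Eb. These stack in thirds as Cb–Eb–Gb–Bb–Db — a Cb major ninth chord.
The lowest note is Gb, the fifth of the chord, so this is second inversion.

Cb major ninth, second inversion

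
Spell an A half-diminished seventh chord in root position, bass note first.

A, C, Eb, G

Spelling A half-diminished seventh: A–C–Eb–G. In root position the root is bass, giving A, C, Eb, G from the bottom.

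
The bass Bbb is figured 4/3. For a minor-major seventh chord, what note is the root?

The figures 4/3 mean the fifth of the chord is in the bass. If Bbb is the fifth of a minor-major seventh chord, the root is Ebb (chord tones Ebb–Gbb–Bbb–Db).

Ebb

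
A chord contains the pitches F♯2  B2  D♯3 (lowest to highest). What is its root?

F#, B, D# are the tones of a B major triad (B–D#–F#), making B the root.

B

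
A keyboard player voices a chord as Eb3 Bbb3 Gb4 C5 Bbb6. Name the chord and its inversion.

The pitch classes Eb, Bbb, Gb, C arrange in thirds as C–Eb–Gb–Bbb: a C diminished seventh chord.
With the third (Eb) in the bass, the chord is in first inversion (figured bass 6/5).

C diminished seventh, first inversion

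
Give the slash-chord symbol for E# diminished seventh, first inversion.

First inversion of E# diminished seventh has the third (G#) in the bass. As a slash chord: E#dim7/G#.

E#dim7/G#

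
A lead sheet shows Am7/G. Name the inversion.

third inversion

Am7/G means A minor seventh with G in the bass. G is the seventh of A minor seventh (A–C–E–G), so this is third inversion.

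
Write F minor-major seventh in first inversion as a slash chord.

Fm(maj7)/Ab

First inversion of F minor-major seventh has the third (Ab) in the bass. As a slash chord: Fm(maj7)/Ab.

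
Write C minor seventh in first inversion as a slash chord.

First inversion of C minor seventh has the third (Eb) in the bass. As a slash chord: Cm7/Eb.

Cm7/Eb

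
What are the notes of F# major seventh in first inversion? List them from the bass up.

A#, C#, E#, F#

Spelling F# major seventh: F#–A#–C#–E#. In first inversion the third is bass, giving A#, C#, E#, F# from the bottom.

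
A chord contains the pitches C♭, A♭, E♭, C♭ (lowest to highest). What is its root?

Cb, Ab, Eb are the tones of an Ab minor triad (Ab–Cb–Eb), making Ab the root.

Ab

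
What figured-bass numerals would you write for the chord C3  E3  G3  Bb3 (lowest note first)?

The notes C, E, G, Bb stack in thirds as C–E–G–Bb — a C dominant seventh chord. The bass C is the root, so this is root position: figured 7.

7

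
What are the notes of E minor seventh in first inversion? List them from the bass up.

G, B, D, E

Spelling E minor seventh: E–G–B–D. In first inversion the third is bass, giving G, B, D, E from the bottom.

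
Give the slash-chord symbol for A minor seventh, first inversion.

Am7/C

First inversion of A minor seventh has the third (C) in the bass. As a slash chord: Am7/C.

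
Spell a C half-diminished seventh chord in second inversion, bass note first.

The chord tones are C–Eb–Gb–Bb. With the fifth (Gb) lowest for second inversion: Gb, Bb, C, Eb.

Gb, Bb, C, Eb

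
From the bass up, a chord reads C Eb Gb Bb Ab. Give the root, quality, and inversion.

Ab dominant ninth, first inversion

Reducing to letter names: C, Eb, Gb, Bb, Ab. These stack in thirds as Ab–C–Eb–Gb–Bb — an Ab dominant ninth chord.
The lowest note is C, the third of the chord, so this is first inversion.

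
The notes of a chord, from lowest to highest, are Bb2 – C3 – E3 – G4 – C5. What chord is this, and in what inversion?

The distinct note names are Bb, C, E, G. Stacked in thirds they read C–E–G–Bb, which is a dominant seventh chord on C.
The lowest note is Bb, the seventh of the chord, so this is third inversion (figured bass 4/2).

C dominant seventh, third inversion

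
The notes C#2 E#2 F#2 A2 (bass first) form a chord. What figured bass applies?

4/3

The notes C#, E#, F#, A stack in thirds as F#–A–C#–E# — an F# minor-major seventh chord. The bass C# is the fifth, so this is second inversion: figured 4/3.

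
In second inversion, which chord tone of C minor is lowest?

G

The fifth of C minor (C–Eb–G) is G; that is the bass in second inversion.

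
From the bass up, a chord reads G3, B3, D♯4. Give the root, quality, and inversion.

G augmented, root position

The pitch classes G, B, D# arrange in thirds as G–B–D#: a G augmented triad.
G is the root of G augmented; root in the bass means root position (figured bass 5/3).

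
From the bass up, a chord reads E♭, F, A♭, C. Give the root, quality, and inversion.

F minor seventh, third inversion

The pitch classes Eb, F, Ab, C arrange in thirds as F–Ab–C–Eb: an F minor seventh chord.
Eb is the seventh of F minor seventh; seventh in the bass means third inversion (figured bass 4/2).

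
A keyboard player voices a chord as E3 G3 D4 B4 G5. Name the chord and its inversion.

E minor seventh, root position

The distinct note names are E, G, D, B. Stacked in thirds they read E–G–B–D, which is a minor seventh chord on E.
With the root (E) in the bass, the chord is in root position (figured bass 7).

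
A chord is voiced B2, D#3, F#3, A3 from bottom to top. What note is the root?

B

The distinct letter names are B, D#, F#, A. Arranged as a stack of thirds they read B–D#–F#–A, so B is the root (a B dominant seventh chord).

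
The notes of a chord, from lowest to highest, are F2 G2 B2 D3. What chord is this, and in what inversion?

G dominant seventh, third inversion

The pitch classes F, G, B, D arrange in thirds as G–B–D–F: a G dominant seventh chord.
F is the seventh of G dominant seventh; seventh in the bass means third inversion (figured bass 4/2).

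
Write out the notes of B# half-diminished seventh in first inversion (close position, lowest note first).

Spelling B# half-diminished seventh: B#–D#–F#–A#. In first inversion the third is bass, giving D#, F#, A#, B# from the bottom.

D#, F#, A#, B#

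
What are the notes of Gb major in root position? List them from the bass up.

Gb major is Gb–Bb–Db. Root position puts the root (Gb) in the bass, with the remaining tones above: Gb, Bb, Db.

Gb, Bb, Db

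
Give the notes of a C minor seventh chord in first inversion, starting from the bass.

Eb, G, Bb, C

The chord tones are C–Eb–G–Bb. With the third (Eb) lowest for first inversion: Eb, G, Bb, C.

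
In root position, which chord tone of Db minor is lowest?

Db minor is Db–Fb–Ab. Root position places the root in the bass: Db.

Db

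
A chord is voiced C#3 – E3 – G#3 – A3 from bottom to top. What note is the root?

A

Reordering C#, E, G#, A into stacked thirds gives A–C#–E–G#; the bottom of that stack, A, is the root.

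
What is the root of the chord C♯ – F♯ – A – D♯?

C#, F#, A, D# are the tones of a D# half-diminished seventh chord (D#–F#–A–C#), making D# the root.

D#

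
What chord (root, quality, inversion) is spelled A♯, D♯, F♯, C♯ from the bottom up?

D# minor seventh, second inversion

The distinct note names are A#, D#, F#, C#. Stacked in thirds they read D#–F#–A#–C#, which is a minor seventh chord on D#.
A# is the fifth of D# minor seventh; fifth in the bass means second inversion (figured bass 4/3).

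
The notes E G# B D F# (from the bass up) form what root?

E, G#, B, D, F# are the tones of an E dominant ninth chord (E–G#–B–D–F#), making E the root.

E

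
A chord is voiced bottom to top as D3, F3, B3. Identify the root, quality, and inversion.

B diminished, first inversion

Reducing to letter names: D, F, B. These stack in thirds as B–D–F — a B diminished triad.
With the third (D) in the bass, the chord is in first inversion (figured bass 6).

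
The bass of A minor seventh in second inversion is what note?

The fifth of A minor seventh (A–C–E–G) is E; that is the bass in second inversion.

E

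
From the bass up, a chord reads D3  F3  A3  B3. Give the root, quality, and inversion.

B half-diminished seventh, first inversion

The distinct note names are D, F, A, B. Stacked in thirds they read B–D–F–A, which is a half-diminished seventh chord on B.
D is the third of B half-diminished seventh; third in the bass means first inversion (figured bass 6/5).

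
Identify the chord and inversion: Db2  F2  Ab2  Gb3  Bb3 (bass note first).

Gb major ninth, second inversion

The distinct note names are Db, F, Ab, Gb, Bb. Stacked in thirds they read Gb–Bb–Db–F–Ab, which is a major ninth chord on Gb.
The lowest note is Db, the fifth of the chord, so this is second inversion.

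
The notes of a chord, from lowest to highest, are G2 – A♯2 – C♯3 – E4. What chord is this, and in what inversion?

A# diminished seventh, third inversion

Reducing to letter names: G, A#, C#, E. These stack in thirds as A#–C#–E–G — an A# diminished seventh chord.
The lowest note is G, the seventh of the chord, so this is third inversion (figured bass 4/2).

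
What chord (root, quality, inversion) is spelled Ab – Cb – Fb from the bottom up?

The distinct note names are Ab, Cb, Fb. Stacked in thirds they read Fb–Ab–Cb, which is a major triad on Fb.
The lowest note is Ab, the third of the chord, so this is first inversion (figured bass 6).

Fb major, first inversion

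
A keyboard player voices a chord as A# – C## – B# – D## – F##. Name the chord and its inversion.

B# dominant ninth, third inversion

The pitch classes A#, C##, B#, D##, F## arrange in thirds as B#–D##–F##–A#–C##: a B# dominant ninth chord.
A# is the seventh of B# dominant ninth; seventh in the bass means third inversion.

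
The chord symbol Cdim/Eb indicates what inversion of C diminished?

Cdim/Eb means C diminished with Eb in the bass. Eb is the third of C diminished (C–Eb–Gb), so this is first inversion.

first inversion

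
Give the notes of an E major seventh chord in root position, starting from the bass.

E, G#, B, D#

Spelling E major seventh: E–G#–B–D#. In root position the root is bass, giving E, G#, B, D# from the bottom.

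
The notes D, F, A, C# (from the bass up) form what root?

Reordering D, F, A, C# into stacked thirds gives D–F–A–C#; the bottom of that stack, D, is the root.

D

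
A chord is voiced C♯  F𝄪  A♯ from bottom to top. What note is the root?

The distinct letter names are C#, F##, A#. Arranged as a stack of thirds they read F##–A#–C#, so F## is the root (an F## diminished triad).

F##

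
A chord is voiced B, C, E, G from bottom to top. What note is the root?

The distinct letter names are B, C, E, G. Arranged as a stack of thirds they read C–E–G–B, so C is the root (a C major seventh chord).

C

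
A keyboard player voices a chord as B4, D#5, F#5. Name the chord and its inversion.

The distinct note names are B, D#, F#. Stacked in thirds they read B–D#–F#, which is a major triad on B.
B is the root of B major; root in the bass means root position (figured bass 5/3).

B major, root position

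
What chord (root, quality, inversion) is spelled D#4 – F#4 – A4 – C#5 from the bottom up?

The pitch classes D#, F#, A, C# arrange in thirds as D#–F#–A–C#: a D# half-diminished seventh chord.
D# is the root of D# half-diminished seventh; root in the bass means root position (figured bass 7).

D# half-diminished seventh, root position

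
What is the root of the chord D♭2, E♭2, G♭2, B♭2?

Eb

Db, Eb, Gb, Bb are the tones of an Eb minor seventh chord (Eb–Gb–Bb–Db), making Eb the root.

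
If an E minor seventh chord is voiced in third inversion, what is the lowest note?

D

In third inversion the seventh is lowest. For E minor seventh (E–G–B–D) that is D.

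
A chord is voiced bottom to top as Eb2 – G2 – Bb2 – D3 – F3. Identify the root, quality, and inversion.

Eb major ninth, root position

The distinct note names are Eb, G, Bb, D, F. Stacked in thirds they read Eb–G–Bb–D–F, which is a major ninth chord on Eb.
Eb is the root of Eb major ninth; root in the bass means root position.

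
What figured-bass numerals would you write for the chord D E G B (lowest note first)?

The notes D, E, G, B stack in thirds as E–G–B–D — an E minor seventh chord. The bass D is the seventh, so this is third inversion: figured 4/2.

4/2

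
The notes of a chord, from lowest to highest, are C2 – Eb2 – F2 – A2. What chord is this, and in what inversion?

The distinct note names are C, Eb, F, A. Stacked in thirds they read F–A–C–Eb, which is a dominant seventh chord on F.
C is the fifth of F dominant seventh; fifth in the bass means second inversion (figured bass 4/3).

F dominant seventh, second inversion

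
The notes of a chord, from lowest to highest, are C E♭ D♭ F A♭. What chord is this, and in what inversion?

Reducing to letter names: C, Eb, Db, F, Ab. These stack in thirds as Db–F–Ab–C–Eb — a Db major ninth chord.
With the seventh (C) in the bass, the chord is in third inversion.

Db major ninth, third inversion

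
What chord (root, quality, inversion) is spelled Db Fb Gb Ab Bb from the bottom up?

The pitch classes Db, Fb, Gb, Ab, Bb arrange in thirds as Gb–Bb–Db–Fb–Ab: a Gb dominant ninth chord.
With the fifth (Db) in the bass, the chord is in second inversion.

Gb dominant ninth, second inversion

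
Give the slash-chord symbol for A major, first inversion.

Amaj/C#

First inversion of A major has the third (C#) in the bass. As a slash chord: Amaj/C#.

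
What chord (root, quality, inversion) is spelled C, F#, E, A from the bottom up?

F# half-diminished seventh, second inversion

The distinct note names are C, F#, E, A. Stacked in thirds they read F#–A–C–E, which is a half-diminished seventh chord on F#.
C is the fifth of F# half-diminished seventh; fifth in the bass means second inversion (figured bass 4/3).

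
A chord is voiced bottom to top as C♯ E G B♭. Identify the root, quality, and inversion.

C# diminished seventh, root position

The pitch classes C#, E, G, Bb arrange in thirds as C#–E–G–Bb: a C# diminished seventh chord.
With the root (C#) in the bass, the chord is in root position (figured bass 7).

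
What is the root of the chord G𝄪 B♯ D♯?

G##

The distinct letter names are G##, B#, D#. Arranged as a stack of thirds they read G##–B#–D#, so G## is the root (a G## diminished triad).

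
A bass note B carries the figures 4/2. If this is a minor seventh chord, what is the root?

The figures 4/2 mean the seventh of the chord is in the bass. If B is the seventh of a minor seventh chord, the root is C# (chord tones C#–E–G#–B).

C#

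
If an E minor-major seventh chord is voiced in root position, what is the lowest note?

E minor-major seventh is E–G–B–D#. Root position places the root in the bass: E.

E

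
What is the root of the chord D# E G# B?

E

D#, E, G#, B are the tones of an E major seventh chord (E–G#–B–D#), making E the root.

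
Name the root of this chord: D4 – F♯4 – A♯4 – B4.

Reordering D, F#, A#, B into stacked thirds gives B–D–F#–A#; the bottom of that stack, B, is the root.

B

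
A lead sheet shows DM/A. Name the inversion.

DM/A means D major with A in the bass. A is the fifth of D major (D–F#–A), so this is second inversion.

second inversion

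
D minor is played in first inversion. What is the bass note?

The third of D minor (D–F–A) is F; that is the bass in first inversion.

F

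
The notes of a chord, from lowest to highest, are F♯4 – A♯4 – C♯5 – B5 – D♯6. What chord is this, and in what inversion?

The pitch classes F#, A#, C#, B, D# arrange in thirds as B–D#–F#–A#–C#: a B major ninth chord.
The lowest note is F#, the fifth of the chord, so this is second inversion.

B major ninth, second inversion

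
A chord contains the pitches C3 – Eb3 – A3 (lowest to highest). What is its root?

C, Eb, A are the tones of an A diminished triad (A–C–Eb), making A the root.

A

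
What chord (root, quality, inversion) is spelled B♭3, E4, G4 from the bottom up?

Reducing to letter names: Bb, E, G. These stack in thirds as E–G–Bb — an E diminished triad.
With the fifth (Bb) in the bass, the chord is in second inversion (figured bass 6/4).

E diminished, second inversion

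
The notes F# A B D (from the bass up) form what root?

The distinct letter names are F#, A, B, D. Arranged as a stack of thirds they read B–D–F#–A, so B is the root (a B minor seventh chord).

B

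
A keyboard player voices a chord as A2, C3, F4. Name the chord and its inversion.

Reducing to letter names: A, C, F. These stack in thirds as F–A–C — an F major triad.
The lowest note is A, the third of the chord, so this is first inversion (figured bass 6).

F major, first inversion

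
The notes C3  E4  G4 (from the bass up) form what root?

C

Reordering C, E, G into stacked thirds gives C–E–G; the bottom of that stack, C, is the root.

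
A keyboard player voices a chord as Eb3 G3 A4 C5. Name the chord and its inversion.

The pitch classes Eb, G, A, C arrange in thirds as A–C–Eb–G: an A half-diminished seventh chord.
Eb is the fifth of A half-diminished seventh; fifth in the bass means second inversion (figured bass 4/3).

A half-diminished seventh, second inversion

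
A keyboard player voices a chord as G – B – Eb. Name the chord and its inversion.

Eb augmented, first inversion

Reducing to letter names: G, B, Eb. These stack in thirds as Eb–G–B — an Eb augmented triad.
G is the third of Eb augmented; third in the bass means first inversion (figured bass 6).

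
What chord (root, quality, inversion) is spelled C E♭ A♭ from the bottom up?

Ab major, first inversion

The distinct note names are C, Eb, Ab. Stacked in thirds they read Ab–C–Eb, which is a major triad on Ab.
C is the third of Ab major; third in the bass means first inversion (figured bass 6).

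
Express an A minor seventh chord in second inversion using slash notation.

Am7/E

Second inversion of A minor seventh has the fifth (E) in the bass. As a slash chord: Am7/E.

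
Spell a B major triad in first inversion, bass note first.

B major is B–D#–F#. First inversion puts the third (D#) in the bass, with the remaining tones above: D#, F#, B.

D#, F#, B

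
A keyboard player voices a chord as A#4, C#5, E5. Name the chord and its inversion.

The pitch classes A#, C#, E arrange in thirds as A#–C#–E: an A# diminished triad.
With the root (A#) in the bass, the chord is in root position (figured bass 5/3).

A# diminished, root position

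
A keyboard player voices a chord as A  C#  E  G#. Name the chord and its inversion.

A major seventh, root position

The pitch classes A, C#, E, G# arrange in thirds as A–C#–E–G#: an A major seventh chord.
The lowest note is A, the root of the chord, so this is root position (figured bass 7).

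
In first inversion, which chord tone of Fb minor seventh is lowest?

In first inversion the third is lowest. For Fb minor seventh (Fb–Abb–Cb–Ebb) that is Abb.

Abb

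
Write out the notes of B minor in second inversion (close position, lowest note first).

F#, B, D

Spelling B minor: B–D–F#. In second inversion the fifth is bass, giving F#, B, D from the bottom.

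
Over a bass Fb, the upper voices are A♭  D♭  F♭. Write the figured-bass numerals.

6

The notes Fb, Ab, Db stack in thirds as Db–Fb–Ab — a Db minor triad. The bass Fb is the third, so this is first inversion: figured 6.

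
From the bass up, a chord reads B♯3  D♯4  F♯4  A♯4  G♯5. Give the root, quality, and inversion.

Reducing to letter names: B#, D#, F#, A#, G#. These stack in thirds as G#–B#–D#–F#–A# — a G# dominant ninth chord.
B# is the third of G# dominant ninth; third in the bass means first inversion.

G# dominant ninth, first inversion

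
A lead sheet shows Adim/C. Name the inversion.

first inversion

Adim/C means A diminished with C in the bass. C is the third of A diminished (A–C–Eb), so this is first inversion.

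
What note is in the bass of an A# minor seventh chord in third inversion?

G#

The seventh of A# minor seventh (A#–C#–E#–G#) is G#; that is the bass in third inversion.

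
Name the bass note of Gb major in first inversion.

Bb

In first inversion the third is lowest. For Gb major (Gb–Bb–Db) that is Bb.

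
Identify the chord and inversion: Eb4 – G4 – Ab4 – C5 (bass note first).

The pitch classes Eb, G, Ab, C arrange in thirds as Ab–C–Eb–G: an Ab major seventh chord.
Eb is the fifth of Ab major seventh; fifth in the bass means second inversion (figured bass 4/3).

Ab major seventh, second inversion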